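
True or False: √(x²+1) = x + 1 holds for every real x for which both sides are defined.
False.

Claim: √(x²+1) = x + 1.
Test a specific point where both sides are defined: x = 1.
LHS = √(x²+1) ≈ 1.4142
RHS = x + 1 ≈ 2.0000
Since 1.4142 ≠ 2.0000, the equation fails at this point, so it cannot hold for every real x for which both sides are defined.
(x+1)² = x² + 2x + 1 ≠ x² + 1 unless x = 0.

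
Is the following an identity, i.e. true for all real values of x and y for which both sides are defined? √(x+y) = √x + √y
Claim: √(x+y) = √x + √y.
Test a specific point where both sides are defined: x = 2, y = 4.
LHS = √(x+y) ≈ 2.4495
RHS = √x + √y ≈ 3.4142
Since 2.4495 ≠ 3.4142, the equation fails at this point, so it cannot hold for all real values of x and y for which both sides are defined.
Squaring the right side gives x + 2√(xy) + y, not x + y.

Conclusion: No, this is NOT an identity.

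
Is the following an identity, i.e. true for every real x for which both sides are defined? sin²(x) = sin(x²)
No, this is NOT an identity.

Claim: sin²(x) = sin(x²).
Test a specific point where both sides are defined: x = π/3.
LHS = sin²(x) ≈ 0.7500
RHS = sin(x²) ≈ 0.8897
Since 0.7500 ≠ 0.8897, the equation fails at this point, so it cannot hold for every real x for which both sides are defined.
sin²(x) means (sin x)², squaring the output; sin(x²) squares the input. These are different functions.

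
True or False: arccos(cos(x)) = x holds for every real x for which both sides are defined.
False.

Claim: arccos(cos(x)) = x.
Test a specific point where both sides are defined: x = -π/2.
LHS = arccos(cos(x)) ≈ 1.5708
RHS = x ≈ -1.5708
Since 1.5708 ≠ -1.5708, the equation fails at this point, so it cannot hold for every real x for which both sides are defined.
arccos only returns values in [0, π], so arccos(cos(x)) = x holds only for x in that interval, not for all real x.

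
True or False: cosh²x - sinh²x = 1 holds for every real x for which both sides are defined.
True.

Claim: cosh²x - sinh²x = 1.
Reasoning: With cosh(x) = (e^x + e^-x)/2 and sinh(x) = (e^x - e^-x)/2: cosh²x = (e^(2x) + 2 + e^(-2x))/4 and sinh²x = (e^(2x) - 2 + e^(-2x))/4. Subtracting leaves 4/4 = 1.
So the two sides agree for every real x for which both sides are defined.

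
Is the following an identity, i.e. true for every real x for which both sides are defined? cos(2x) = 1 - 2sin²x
Claim: cos(2x) = 1 - 2sin²x.
Reasoning: cos(2x) = cos²x - sin²x. Replace cos²x by 1 - sin²x: (1 - sin²x) - sin²x = 1 - 2sin²x.
So the two sides agree for every real x for which both sides are defined.

Conclusion: Yes, this is an identity.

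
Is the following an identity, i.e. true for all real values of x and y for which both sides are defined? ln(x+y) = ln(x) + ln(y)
Claim: ln(x+y) = ln(x) + ln(y).
Test a specific point where both sides are defined: x = 1, y = 3/2.
LHS = ln(x+y) ≈ 0.9163
RHS = ln(x) + ln(y) ≈ 0.4055
Since 0.9163 ≠ 0.4055, the equation fails at this point, so it cannot hold for all real values of x and y for which both sides are defined.
ln(x) + ln(y) = ln(xy), not ln(x+y).

Conclusion: No, this is NOT an identity.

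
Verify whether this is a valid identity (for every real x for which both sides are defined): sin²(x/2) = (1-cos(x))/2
Claim: sin²(x/2) = (1-cos(x))/2.
Reasoning: Use cos(2θ) = 1 - 2sin²θ with θ = x/2: cos(x) = 1 - 2sin²(x/2). Solving for sin²(x/2) gives (1 - cos(x))/2.
So the two sides agree for every real x for which both sides are defined.

Conclusion: Yes, this is an identity.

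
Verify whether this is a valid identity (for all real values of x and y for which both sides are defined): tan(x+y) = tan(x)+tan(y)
Claim: tan(x+y) = tan(x)+tan(y).
Test a specific point where both sides are defined: x = π/6, y = π/4.
LHS = tan(x+y) ≈ 3.7321
RHS = tan(x)+tan(y) ≈ 1.5774
Since 3.7321 ≠ 1.5774, the equation fails at this point, so it cannot hold for all real values of x and y for which both sides are defined.
The correct formula is tan(x+y) = (tan(x) + tan(y))/(1 - tan(x)tan(y)).

Conclusion: No, this is NOT an identity.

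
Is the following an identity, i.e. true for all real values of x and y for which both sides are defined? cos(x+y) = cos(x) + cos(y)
No, this is NOT an identity.

Claim: cos(x+y) = cos(x) + cos(y).
Test a specific point where both sides are defined: x = π/4, y = 3π/4.
LHS = cos(x+y) ≈ -1.0000
RHS = cos(x) + cos(y) ≈ 0.0000
Since -1.0000 ≠ 0.0000, the equation fails at this point, so it cannot hold for all real values of x and y for which both sides are defined.
The correct expansion is cos(x+y) = cos(x)cos(y) - sin(x)sin(y); cosine is not additive.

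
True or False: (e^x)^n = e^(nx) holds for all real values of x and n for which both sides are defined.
Claim: (e^x)^n = e^(nx).
Reasoning: e^x is a positive real number, and for a positive base B and real exponent n, B^n = e^(n·ln B). With B = e^x, ln B = x, so (e^x)^n = e^(n·x).
So the two sides agree for all real values of x and n for which both sides are defined.

Conclusion: True.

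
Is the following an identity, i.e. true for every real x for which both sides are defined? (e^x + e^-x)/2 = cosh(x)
Claim: (e^x + e^-x)/2 = cosh(x).
Reasoning: This is exactly the definition of the hyperbolic cosine: cosh(x) := (e^x + e^-x)/2.
So the two sides agree for every real x for which both sides are defined.

Conclusion: Yes, this is an identity.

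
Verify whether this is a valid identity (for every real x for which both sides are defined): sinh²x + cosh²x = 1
Claim: sinh²x + cosh²x = 1.
Test a specific point where both sides are defined: x = -3.
LHS = sinh²x + cosh²x ≈ 201.7156
RHS = 1 ≈ 1.0000
Since 201.7156 ≠ 1.0000, the equation fails at this point, so it cannot hold for every real x for which both sides are defined.
The correct hyperbolic identity is cosh²x - sinh²x = 1 (a difference); the sum sinh²x + cosh²x equals cosh(2x).

Conclusion: No, this is NOT an identity.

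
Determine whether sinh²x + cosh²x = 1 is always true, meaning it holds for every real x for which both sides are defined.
No, this is NOT an identity.

Claim: sinh²x + cosh²x = 1.
Test a specific point where both sides are defined: x = -2.
LHS = sinh²x + cosh²x ≈ 27.3082
RHS = 1 ≈ 1.0000
Since 27.3082 ≠ 1.0000, the equation fails at this point, so it cannot hold for every real x for which both sides are defined.
The correct hyperbolic identity is cosh²x - sinh²x = 1 (a difference); the sum sinh²x + cosh²x equals cosh(2x).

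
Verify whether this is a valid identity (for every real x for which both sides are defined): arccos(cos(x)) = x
Claim: arccos(cos(x)) = x.
Test a specific point where both sides are defined: x = -π/6.
LHS = arccos(cos(x)) ≈ 0.5236
RHS = x ≈ -0.5236
Since 0.5236 ≠ -0.5236, the equation fails at this point, so it cannot hold for every real x for which both sides are defined.
arccos only returns values in [0, π], so arccos(cos(x)) = x holds only for x in that interval, not for all real x.

Conclusion: No, this is NOT an identity.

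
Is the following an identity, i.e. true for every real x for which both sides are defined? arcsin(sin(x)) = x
Claim: arcsin(sin(x)) = x.
Test a specific point where both sides are defined: x = π.
LHS = arcsin(sin(x)) ≈ 0.0000
RHS = x ≈ 3.1416
Since 0.0000 ≠ 3.1416, the equation fails at this point, so it cannot hold for every real x for which both sides are defined.
arcsin only returns values in [-π/2, π/2], so arcsin(sin(x)) = x holds only for x in that interval, not for all real x.

Conclusion: No, this is NOT an identity.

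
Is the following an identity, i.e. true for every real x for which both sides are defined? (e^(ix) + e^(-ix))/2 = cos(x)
Yes, this is an identity.

Claim: (e^(ix) + e^(-ix))/2 = cos(x).
Reasoning: By Euler's formula e^(ix) = cos(x) + i·sin(x) and e^(-ix) = cos(x) - i·sin(x). Adding cancels the sine terms: e^(ix) + e^(-ix) = 2cos(x); divide by 2.
So the two sides agree for every real x for which both sides are defined.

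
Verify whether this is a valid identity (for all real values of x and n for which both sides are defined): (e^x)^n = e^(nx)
Yes, this is an identity.

Claim: (e^x)^n = e^(nx).
Reasoning: e^x is a positive real number, and for a positive base B and real exponent n, B^n = e^(n·ln B). With B = e^x, ln B = x, so (e^x)^n = e^(n·x).
So the two sides agree for all real values of x and n for which both sides are defined.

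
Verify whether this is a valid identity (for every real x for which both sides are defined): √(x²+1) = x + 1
No, this is NOT an identity.

Claim: √(x²+1) = x + 1.
Test a specific point where both sides are defined: x = 2.
LHS = √(x²+1) ≈ 2.2361
RHS = x + 1 ≈ 3.0000
Since 2.2361 ≠ 3.0000, the equation fails at this point, so it cannot hold for every real x for which both sides are defined.
(x+1)² = x² + 2x + 1 ≠ x² + 1 unless x = 0.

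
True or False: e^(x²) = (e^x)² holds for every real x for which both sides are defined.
Claim: e^(x²) = (e^x)².
Test a specific point where both sides are defined: x = 1/2.
LHS = e^(x²) ≈ 1.2840
RHS = (e^x)² ≈ 2.7183
Since 1.2840 ≠ 2.7183, the equation fails at this point, so it cannot hold for every real x for which both sides are defined.
(e^x)² = e^(2x), and 2x ≠ x² in general.

Conclusion: False.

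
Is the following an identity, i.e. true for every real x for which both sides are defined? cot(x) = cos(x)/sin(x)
Claim: cot(x) = cos(x)/sin(x).
Reasoning: cot(x) is defined as 1/tan(x) = 1/(sin(x)/cos(x)) = cos(x)/sin(x), wherever sin(x) ≠ 0.
So the two sides agree for every real x for which both sides are defined.

Conclusion: Yes, this is an identity.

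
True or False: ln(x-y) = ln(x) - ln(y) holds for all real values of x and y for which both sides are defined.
Claim: ln(x-y) = ln(x) - ln(y).
Test a specific point where both sides are defined: x = 2, y = 1/2.
LHS = ln(x-y) ≈ 0.4055
RHS = ln(x) - ln(y) ≈ 1.3863
Since 0.4055 ≠ 1.3863, the equation fails at this point, so it cannot hold for all real values of x and y for which both sides are defined.
ln(x) - ln(y) = ln(x/y), not ln(x-y).

Conclusion: False.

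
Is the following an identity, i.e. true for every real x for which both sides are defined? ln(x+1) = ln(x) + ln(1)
Claim: ln(x+1) = ln(x) + ln(1).
Test a specific point where both sides are defined: x = 3/2.
LHS = ln(x+1) ≈ 0.9163
RHS = ln(x) + ln(1) ≈ 0.4055
Since 0.9163 ≠ 0.4055, the equation fails at this point, so it cannot hold for every real x for which both sides are defined.
ln(1) = 0, so the right side is just ln(x), which differs from ln(x+1).

Conclusion: No, this is NOT an identity.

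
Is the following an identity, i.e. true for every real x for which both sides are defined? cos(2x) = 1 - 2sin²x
Claim: cos(2x) = 1 - 2sin²x.
Reasoning: cos(2x) = cos²x - sin²x. Replace cos²x by 1 - sin²x: (1 - sin²x) - sin²x = 1 - 2sin²x.
So the two sides agree for every real x for which both sides are defined.

Conclusion: Yes, this is an identity.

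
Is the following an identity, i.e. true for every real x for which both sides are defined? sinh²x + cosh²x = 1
No, this is NOT an identity.

Claim: sinh²x + cosh²x = 1.
Test a specific point where both sides are defined: x = 1.
LHS = sinh²x + cosh²x ≈ 3.7622
RHS = 1 ≈ 1.0000
Since 3.7622 ≠ 1.0000, the equation fails at this point, so it cannot hold for every real x for which both sides are defined.
The correct hyperbolic identity is cosh²x - sinh²x = 1 (a difference); the sum sinh²x + cosh²x equals cosh(2x).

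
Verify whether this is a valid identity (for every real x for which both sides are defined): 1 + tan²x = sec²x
Yes, this is an identity.

Claim: 1 + tan²x = sec²x.
Reasoning: Start from sin²x + cos²x = 1 and divide every term by cos²x (allowed wherever tan x and sec x are defined): tan²x + 1 = 1/cos²x = sec²x.
So the two sides agree for every real x for which both sides are defined.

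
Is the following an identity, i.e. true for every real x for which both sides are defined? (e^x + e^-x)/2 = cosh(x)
Claim: (e^x + e^-x)/2 = cosh(x).
Reasoning: This is exactly the definition of the hyperbolic cosine: cosh(x) := (e^x + e^-x)/2.
So the two sides agree for every real x for which both sides are defined.

Conclusion: Yes, this is an identity.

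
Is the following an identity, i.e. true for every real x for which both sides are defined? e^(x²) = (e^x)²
No, this is NOT an identity.

Claim: e^(x²) = (e^x)².
Test a specific point where both sides are defined: x = 1/2.
LHS = e^(x²) ≈ 1.2840
RHS = (e^x)² ≈ 2.7183
Since 1.2840 ≠ 2.7183, the equation fails at this point, so it cannot hold for every real x for which both sides are defined.
(e^x)² = e^(2x), and 2x ≠ x² in general.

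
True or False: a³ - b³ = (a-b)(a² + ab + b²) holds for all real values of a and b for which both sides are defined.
Claim: a³ - b³ = (a-b)(a² + ab + b²).
Reasoning: Expand the right side: (a-b)(a² + ab + b²) = a³ + a²b + ab² - a²b - ab² - b³ = a³ - b³ (the middle terms cancel in pairs).
So the two sides agree for all real values of a and b for which both sides are defined.

Conclusion: True.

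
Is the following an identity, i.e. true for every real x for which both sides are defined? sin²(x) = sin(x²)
Claim: sin²(x) = sin(x²).
Test a specific point where both sides are defined: x = -π/2.
LHS = sin²(x) ≈ 1.0000
RHS = sin(x²) ≈ 0.6243
Since 1.0000 ≠ 0.6243, the equation fails at this point, so it cannot hold for every real x for which both sides are defined.
sin²(x) means (sin x)², squaring the output; sin(x²) squares the input. These are different functions.

Conclusion: No, this is NOT an identity.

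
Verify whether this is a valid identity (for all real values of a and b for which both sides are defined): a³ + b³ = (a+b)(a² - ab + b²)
Yes, this is an identity.

Claim: a³ + b³ = (a+b)(a² - ab + b²).
Reasoning: Expand the right side: (a+b)(a² - ab + b²) = a³ - a²b + ab² + a²b - ab² + b³ = a³ + b³ (the middle terms cancel in pairs).
So the two sides agree for all real values of a and b for which both sides are defined.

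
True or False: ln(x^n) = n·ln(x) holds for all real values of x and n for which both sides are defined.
True.

Claim: ln(x^n) = n·ln(x).
Reasoning: The right side requires x > 0. For x > 0, x^n = (e^(ln x))^n = e^(n·ln x), so taking ln of both sides gives ln(x^n) = n·ln(x).
So the two sides agree for all real values of x and n for which both sides are defined.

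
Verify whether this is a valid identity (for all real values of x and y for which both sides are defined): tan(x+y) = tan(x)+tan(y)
No, this is NOT an identity.

Claim: tan(x+y) = tan(x)+tan(y).
Test a specific point where both sides are defined: x = 3π/4, y = π/6.
LHS = tan(x+y) ≈ -0.2679
RHS = tan(x)+tan(y) ≈ -0.4226
Since -0.2679 ≠ -0.4226, the equation fails at this point, so it cannot hold for all real values of x and y for which both sides are defined.
The correct formula is tan(x+y) = (tan(x) + tan(y))/(1 - tan(x)tan(y)).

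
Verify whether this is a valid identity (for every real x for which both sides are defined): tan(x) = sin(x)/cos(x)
Claim: tan(x) = sin(x)/cos(x).
Reasoning: For an angle x whose terminal point on the unit circle is (cos x, sin x), tan(x) is defined as the ratio (second coordinate)/(first coordinate) = sin(x)/cos(x), wherever cos(x) ≠ 0.
So the two sides agree for every real x for which both sides are defined.

Conclusion: Yes, this is an identity.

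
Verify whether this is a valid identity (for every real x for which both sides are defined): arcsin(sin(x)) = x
No, this is NOT an identity.

Claim: arcsin(sin(x)) = x.
Test a specific point where both sides are defined: x = 2π/3.
LHS = arcsin(sin(x)) ≈ 1.0472
RHS = x ≈ 2.0944
Since 1.0472 ≠ 2.0944, the equation fails at this point, so it cannot hold for every real x for which both sides are defined.
arcsin only returns values in [-π/2, π/2], so arcsin(sin(x)) = x holds only for x in that interval, not for all real x.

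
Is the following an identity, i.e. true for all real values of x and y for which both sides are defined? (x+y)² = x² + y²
Claim: (x+y)² = x² + y².
Test a specific point where both sides are defined: x = 1/2, y = 2.
LHS = (x+y)² ≈ 6.2500
RHS = x² + y² ≈ 4.2500
Since 6.2500 ≠ 4.2500, the equation fails at this point, so it cannot hold for all real values of x and y for which both sides are defined.
The correct expansion is (x+y)² = x² + 2xy + y²; the cross term 2xy is missing.

Conclusion: No, this is NOT an identity.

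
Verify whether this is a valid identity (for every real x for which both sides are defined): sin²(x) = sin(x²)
No, this is NOT an identity.

Claim: sin²(x) = sin(x²).
Test a specific point where both sides are defined: x = -π/2.
LHS = sin²(x) ≈ 1.0000
RHS = sin(x²) ≈ 0.6243
Since 1.0000 ≠ 0.6243, the equation fails at this point, so it cannot hold for every real x for which both sides are defined.
sin²(x) means (sin x)², squaring the output; sin(x²) squares the input. These are different functions.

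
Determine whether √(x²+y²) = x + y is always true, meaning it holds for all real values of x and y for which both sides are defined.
No, this is NOT an identity.

Claim: √(x²+y²) = x + y.
Test a specific point where both sides are defined: x = 3, y = 3/2.
LHS = √(x²+y²) ≈ 3.3541
RHS = x + y ≈ 4.5000
Since 3.3541 ≠ 4.5000, the equation fails at this point, so it cannot hold for all real values of x and y for which both sides are defined.
(x+y)² = x² + 2xy + y², not x² + y², so the square root does not split this way.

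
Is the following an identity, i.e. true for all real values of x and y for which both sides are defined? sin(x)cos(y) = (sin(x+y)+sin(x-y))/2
Claim: sin(x)cos(y) = (sin(x+y)+sin(x-y))/2.
Reasoning: sin(x+y) = sin(x)cos(y) + cos(x)sin(y) and sin(x-y) = sin(x)cos(y) - cos(x)sin(y). Adding, sin(x+y) + sin(x-y) = 2sin(x)cos(y); divide by 2.
So the two sides agree for all real values of x and y for which both sides are defined.

Conclusion: Yes, this is an identity.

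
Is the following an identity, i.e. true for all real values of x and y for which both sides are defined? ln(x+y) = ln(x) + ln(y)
Claim: ln(x+y) = ln(x) + ln(y).
Test a specific point where both sides are defined: x = 1/2, y = 4.
LHS = ln(x+y) ≈ 1.5041
RHS = ln(x) + ln(y) ≈ 0.6931
Since 1.5041 ≠ 0.6931, the equation fails at this point, so it cannot hold for all real values of x and y for which both sides are defined.
ln(x) + ln(y) = ln(xy), not ln(x+y).

Conclusion: No, this is NOT an identity.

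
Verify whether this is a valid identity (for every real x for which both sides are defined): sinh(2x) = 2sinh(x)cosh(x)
Yes, this is an identity.

Claim: sinh(2x) = 2sinh(x)cosh(x).
Reasoning: 2sinh(x)cosh(x) = 2 · (e^x - e^-x)/2 · (e^x + e^-x)/2 = (e^(2x) - e^(-2x))/2 = sinh(2x).
So the two sides agree for every real x for which both sides are defined.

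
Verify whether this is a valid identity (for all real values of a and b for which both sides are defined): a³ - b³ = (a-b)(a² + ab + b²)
Claim: a³ - b³ = (a-b)(a² + ab + b²).
Reasoning: Expand the right side: (a-b)(a² + ab + b²) = a³ + a²b + ab² - a²b - ab² - b³ = a³ - b³ (the middle terms cancel in pairs).
So the two sides agree for all real values of a and b for which both sides are defined.

Conclusion: Yes, this is an identity.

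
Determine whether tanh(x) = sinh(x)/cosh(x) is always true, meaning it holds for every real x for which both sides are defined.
Claim: tanh(x) = sinh(x)/cosh(x).
Reasoning: tanh(x) is defined as sinh(x)/cosh(x) = (e^x - e^-x)/(e^x + e^-x); cosh(x) ≥ 1 is never zero, so this holds for every real x.
So the two sides agree for every real x for which both sides are defined.

Conclusion: Yes, this is an identity.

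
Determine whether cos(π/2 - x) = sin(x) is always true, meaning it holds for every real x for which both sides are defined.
Yes, this is an identity.

Claim: cos(π/2 - x) = sin(x).
Reasoning: Use cos(u - v) = cos(u)cos(v) + sin(u)sin(v) with u = π/2, v = x: cos(π/2)cos(x) + sin(π/2)sin(x) = 0·cos(x) + 1·sin(x) = sin(x).
So the two sides agree for every real x for which both sides are defined.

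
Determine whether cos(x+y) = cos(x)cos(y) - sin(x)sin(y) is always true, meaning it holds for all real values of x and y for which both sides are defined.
Yes, this is an identity.

Claim: cos(x+y) = cos(x)cos(y) - sin(x)sin(y).
Reasoning: By Euler's formula e^(i(x+y)) = e^(ix)·e^(iy) = (cos x + i·sin x)(cos y + i·sin y). The real part of the left side is cos(x+y); the real part of the product is cos(x)cos(y) - sin(x)sin(y) (since i·i = -1).
So the two sides agree for all real values of x and y for which both sides are defined.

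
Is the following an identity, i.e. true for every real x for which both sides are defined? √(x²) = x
No, this is NOT an identity.

Claim: √(x²) = x.
Test a specific point where both sides are defined: x = -1.
LHS = √(x²) ≈ 1.0000
RHS = x ≈ -1.0000
Since 1.0000 ≠ -1.0000, the equation fails at this point, so it cannot hold for every real x for which both sides are defined.
√(x²) = |x|, which differs from x whenever x < 0 (both sides are defined for every real x).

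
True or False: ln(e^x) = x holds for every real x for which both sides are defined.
Claim: ln(e^x) = x.
Reasoning: ln is the inverse of the exponential: ln(e^x) asks for the exponent p with e^p = e^x, and since e^p is one-to-one that exponent is p = x.
So the two sides agree for every real x for which both sides are defined.

Conclusion: True.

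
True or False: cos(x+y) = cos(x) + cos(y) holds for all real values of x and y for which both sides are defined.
Claim: cos(x+y) = cos(x) + cos(y).
Test a specific point where both sides are defined: x = -π/2, y = -π/4.
LHS = cos(x+y) ≈ -0.7071
RHS = cos(x) + cos(y) ≈ 0.7071
Since -0.7071 ≠ 0.7071, the equation fails at this point, so it cannot hold for all real values of x and y for which both sides are defined.
The correct expansion is cos(x+y) = cos(x)cos(y) - sin(x)sin(y); cosine is not additive.

Conclusion: False.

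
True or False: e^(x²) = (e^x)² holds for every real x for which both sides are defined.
Claim: e^(x²) = (e^x)².
Test a specific point where both sides are defined: x = -1.
LHS = e^(x²) ≈ 2.7183
RHS = (e^x)² ≈ 0.1353
Since 2.7183 ≠ 0.1353, the equation fails at this point, so it cannot hold for every real x for which both sides are defined.
(e^x)² = e^(2x), and 2x ≠ x² in general.

Conclusion: False.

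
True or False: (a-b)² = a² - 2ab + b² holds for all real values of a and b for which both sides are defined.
Claim: (a-b)² = a² - 2ab + b².
Reasoning: Expand: (a-b)² = (a-b)(a-b) = a·a - a·b - b·a + b·b = a² - 2ab + b².
So the two sides agree for all real values of a and b for which both sides are defined.

Conclusion: True.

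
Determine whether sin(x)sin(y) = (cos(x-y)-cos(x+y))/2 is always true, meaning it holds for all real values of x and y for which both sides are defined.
Claim: sin(x)sin(y) = (cos(x-y)-cos(x+y))/2.
Reasoning: cos(x-y) = cos(x)cos(y) + sin(x)sin(y) and cos(x+y) = cos(x)cos(y) - sin(x)sin(y). Subtracting, cos(x-y) - cos(x+y) = 2sin(x)sin(y); divide by 2.
So the two sides agree for all real values of x and y for which both sides are defined.

Conclusion: Yes, this is an identity.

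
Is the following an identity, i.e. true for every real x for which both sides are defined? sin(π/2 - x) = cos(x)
Claim: sin(π/2 - x) = cos(x).
Reasoning: Use sin(u - v) = sin(u)cos(v) - cos(u)sin(v) with u = π/2, v = x: sin(π/2)cos(x) - cos(π/2)sin(x) = 1·cos(x) - 0·sin(x) = cos(x).
So the two sides agree for every real x for which both sides are defined.

Conclusion: Yes, this is an identity.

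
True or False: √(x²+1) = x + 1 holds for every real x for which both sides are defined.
Claim: √(x²+1) = x + 1.
Test a specific point where both sides are defined: x = -1.
LHS = √(x²+1) ≈ 1.4142
RHS = x + 1 ≈ 0.0000
Since 1.4142 ≠ 0.0000, the equation fails at this point, so it cannot hold for every real x for which both sides are defined.
(x+1)² = x² + 2x + 1 ≠ x² + 1 unless x = 0.

Conclusion: False.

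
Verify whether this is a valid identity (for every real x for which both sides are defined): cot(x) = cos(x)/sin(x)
Claim: cot(x) = cos(x)/sin(x).
Reasoning: cot(x) is defined as 1/tan(x) = 1/(sin(x)/cos(x)) = cos(x)/sin(x), wherever sin(x) ≠ 0.
So the two sides agree for every real x for which both sides are defined.

Conclusion: Yes, this is an identity.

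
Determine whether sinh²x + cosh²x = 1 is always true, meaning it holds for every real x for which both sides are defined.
No, this is NOT an identity.

Claim: sinh²x + cosh²x = 1.
Test a specific point where both sides are defined: x = 1/2.
LHS = sinh²x + cosh²x ≈ 1.5431
RHS = 1 ≈ 1.0000
Since 1.5431 ≠ 1.0000, the equation fails at this point, so it cannot hold for every real x for which both sides are defined.
The correct hyperbolic identity is cosh²x - sinh²x = 1 (a difference); the sum sinh²x + cosh²x equals cosh(2x).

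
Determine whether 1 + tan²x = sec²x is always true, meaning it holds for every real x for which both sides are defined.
Claim: 1 + tan²x = sec²x.
Reasoning: Start from sin²x + cos²x = 1 and divide every term by cos²x (allowed wherever tan x and sec x are defined): tan²x + 1 = 1/cos²x = sec²x.
So the two sides agree for every real x for which both sides are defined.

Conclusion: Yes, this is an identity.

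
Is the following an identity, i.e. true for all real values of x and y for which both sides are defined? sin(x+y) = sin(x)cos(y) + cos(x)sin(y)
Yes, this is an identity.

Claim: sin(x+y) = sin(x)cos(y) + cos(x)sin(y).
Reasoning: By Euler's formula e^(i(x+y)) = e^(ix)·e^(iy) = (cos x + i·sin x)(cos y + i·sin y). The imaginary part of the left side is sin(x+y); the imaginary part of the product is sin(x)cos(y) + cos(x)sin(y).
So the two sides agree for all real values of x and y for which both sides are defined.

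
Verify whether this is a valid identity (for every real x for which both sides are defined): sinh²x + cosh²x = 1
No, this is NOT an identity.

Claim: sinh²x + cosh²x = 1.
Test a specific point where both sides are defined: x = 3/2.
LHS = sinh²x + cosh²x ≈ 10.0677
RHS = 1 ≈ 1.0000
Since 10.0677 ≠ 1.0000, the equation fails at this point, so it cannot hold for every real x for which both sides are defined.
The correct hyperbolic identity is cosh²x - sinh²x = 1 (a difference); the sum sinh²x + cosh²x equals cosh(2x).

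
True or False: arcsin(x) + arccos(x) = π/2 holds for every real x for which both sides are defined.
True.

Claim: arcsin(x) + arccos(x) = π/2.
Reasoning: Both sides are defined for -1 ≤ x ≤ 1. Let θ = arcsin(x), so sin θ = x and θ ∈ [-π/2, π/2]. Then cos(π/2 - θ) = sin θ = x and π/2 - θ ∈ [0, π], which is exactly the range of arccos, so arccos(x) = π/2 - θ. Adding: arcsin(x) + arccos(x) = θ + (π/2 - θ) = π/2.
So the two sides agree for every real x for which both sides are defined.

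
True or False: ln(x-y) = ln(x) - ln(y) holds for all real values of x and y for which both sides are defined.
False.

Claim: ln(x-y) = ln(x) - ln(y).
Test a specific point where both sides are defined: x = 2, y = 3/2.
LHS = ln(x-y) ≈ -0.6931
RHS = ln(x) - ln(y) ≈ 0.2877
Since -0.6931 ≠ 0.2877, the equation fails at this point, so it cannot hold for all real values of x and y for which both sides are defined.
ln(x) - ln(y) = ln(x/y), not ln(x-y).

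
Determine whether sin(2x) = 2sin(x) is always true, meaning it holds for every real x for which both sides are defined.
Claim: sin(2x) = 2sin(x).
Test a specific point where both sides are defined: x = 2π/3.
LHS = sin(2x) ≈ -0.8660
RHS = 2sin(x) ≈ 1.7321
Since -0.8660 ≠ 1.7321, the equation fails at this point, so it cannot hold for every real x for which both sides are defined.
The correct double-angle formula is sin(2x) = 2sin(x)cos(x).

Conclusion: No, this is NOT an identity.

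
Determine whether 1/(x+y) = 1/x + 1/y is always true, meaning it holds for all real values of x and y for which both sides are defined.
No, this is NOT an identity.

Claim: 1/(x+y) = 1/x + 1/y.
Test a specific point where both sides are defined: x = 4, y = 3.
LHS = 1/(x+y) ≈ 0.1429
RHS = 1/x + 1/y ≈ 0.5833
Since 0.1429 ≠ 0.5833, the equation fails at this point, so it cannot hold for all real values of x and y for which both sides are defined.
1/x + 1/y = (x+y)/(xy), which is not 1/(x+y).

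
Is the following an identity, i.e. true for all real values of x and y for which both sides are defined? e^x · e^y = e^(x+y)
Yes, this is an identity.

Claim: e^x · e^y = e^(x+y).
Reasoning: This is the law of exponents for a common base: multiplying powers adds exponents. E.g. from the series, (Σ x^j/j!)(Σ y^k/k!) = Σ_m (Σ_{j+k=m} x^j y^k/(j!k!)) = Σ_m (x+y)^m/m! by the binomial theorem.
So the two sides agree for all real values of x and y for which both sides are defined.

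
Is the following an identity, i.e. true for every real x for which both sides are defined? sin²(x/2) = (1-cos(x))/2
Claim: sin²(x/2) = (1-cos(x))/2.
Reasoning: Use cos(2θ) = 1 - 2sin²θ with θ = x/2: cos(x) = 1 - 2sin²(x/2). Solving for sin²(x/2) gives (1 - cos(x))/2.
So the two sides agree for every real x for which both sides are defined.

Conclusion: Yes, this is an identity.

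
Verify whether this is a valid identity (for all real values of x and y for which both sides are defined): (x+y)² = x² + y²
No, this is NOT an identity.

Claim: (x+y)² = x² + y².
Test a specific point where both sides are defined: x = -2, y = 2.
LHS = (x+y)² ≈ 0.0000
RHS = x² + y² ≈ 8.0000
Since 0.0000 ≠ 8.0000, the equation fails at this point, so it cannot hold for all real values of x and y for which both sides are defined.
The correct expansion is (x+y)² = x² + 2xy + y²; the cross term 2xy is missing.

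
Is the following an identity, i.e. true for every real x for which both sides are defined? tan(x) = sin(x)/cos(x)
Yes, this is an identity.

Claim: tan(x) = sin(x)/cos(x).
Reasoning: For an angle x whose terminal point on the unit circle is (cos x, sin x), tan(x) is defined as the ratio (second coordinate)/(first coordinate) = sin(x)/cos(x), wherever cos(x) ≠ 0.
So the two sides agree for every real x for which both sides are defined.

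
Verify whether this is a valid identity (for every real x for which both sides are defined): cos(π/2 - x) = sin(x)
Claim: cos(π/2 - x) = sin(x).
Reasoning: Use cos(u - v) = cos(u)cos(v) + sin(u)sin(v) with u = π/2, v = x: cos(π/2)cos(x) + sin(π/2)sin(x) = 0·cos(x) + 1·sin(x) = sin(x).
So the two sides agree for every real x for which both sides are defined.

Conclusion: Yes, this is an identity.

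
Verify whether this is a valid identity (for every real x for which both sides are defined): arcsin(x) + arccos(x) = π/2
Yes, this is an identity.

Claim: arcsin(x) + arccos(x) = π/2.
Reasoning: Both sides are defined for -1 ≤ x ≤ 1. Let θ = arcsin(x), so sin θ = x and θ ∈ [-π/2, π/2]. Then cos(π/2 - θ) = sin θ = x and π/2 - θ ∈ [0, π], which is exactly the range of arccos, so arccos(x) = π/2 - θ. Adding: arcsin(x) + arccos(x) = θ + (π/2 - θ) = π/2.
So the two sides agree for every real x for which both sides are defined.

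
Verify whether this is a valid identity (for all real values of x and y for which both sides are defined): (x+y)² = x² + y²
No, this is NOT an identity.

Claim: (x+y)² = x² + y².
Test a specific point where both sides are defined: x = 3/2, y = 2.
LHS = (x+y)² ≈ 12.2500
RHS = x² + y² ≈ 6.2500
Since 12.2500 ≠ 6.2500, the equation fails at this point, so it cannot hold for all real values of x and y for which both sides are defined.
The correct expansion is (x+y)² = x² + 2xy + y²; the cross term 2xy is missing.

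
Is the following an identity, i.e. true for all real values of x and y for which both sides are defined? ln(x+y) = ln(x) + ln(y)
No, this is NOT an identity.

Claim: ln(x+y) = ln(x) + ln(y).
Test a specific point where both sides are defined: x = 2, y = 1/2.
LHS = ln(x+y) ≈ 0.9163
RHS = ln(x) + ln(y) ≈ 0.0000
Since 0.9163 ≠ 0.0000, the equation fails at this point, so it cannot hold for all real values of x and y for which both sides are defined.
ln(x) + ln(y) = ln(xy), not ln(x+y).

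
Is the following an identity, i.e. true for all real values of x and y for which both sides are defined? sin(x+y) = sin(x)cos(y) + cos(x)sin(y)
Claim: sin(x+y) = sin(x)cos(y) + cos(x)sin(y).
Reasoning: By Euler's formula e^(i(x+y)) = e^(ix)·e^(iy) = (cos x + i·sin x)(cos y + i·sin y). The imaginary part of the left side is sin(x+y); the imaginary part of the product is sin(x)cos(y) + cos(x)sin(y).
So the two sides agree for all real values of x and y for which both sides are defined.

Conclusion: Yes, this is an identity.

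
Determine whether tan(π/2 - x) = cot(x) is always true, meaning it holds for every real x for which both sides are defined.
Claim: tan(π/2 - x) = cot(x).
Reasoning: tan(π/2 - x) = sin(π/2 - x)/cos(π/2 - x) = cos(x)/sin(x) = cot(x), using the cofunction identities sin(π/2 - x) = cos(x) and cos(π/2 - x) = sin(x).
So the two sides agree for every real x for which both sides are defined.

Conclusion: Yes, this is an identity.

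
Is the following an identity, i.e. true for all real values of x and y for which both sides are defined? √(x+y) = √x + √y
Claim: √(x+y) = √x + √y.
Test a specific point where both sides are defined: x = 3, y = 5.
LHS = √(x+y) ≈ 2.8284
RHS = √x + √y ≈ 3.9681
Since 2.8284 ≠ 3.9681, the equation fails at this point, so it cannot hold for all real values of x and y for which both sides are defined.
Squaring the right side gives x + 2√(xy) + y, not x + y.

Conclusion: No, this is NOT an identity.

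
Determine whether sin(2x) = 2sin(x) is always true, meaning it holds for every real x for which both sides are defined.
No, this is NOT an identity.

Claim: sin(2x) = 2sin(x).
Test a specific point where both sides are defined: x = -π/3.
LHS = sin(2x) ≈ -0.8660
RHS = 2sin(x) ≈ -1.7321
Since -0.8660 ≠ -1.7321, the equation fails at this point, so it cannot hold for every real x for which both sides are defined.
The correct double-angle formula is sin(2x) = 2sin(x)cos(x).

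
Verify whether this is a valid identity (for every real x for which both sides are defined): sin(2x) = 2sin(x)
No, this is NOT an identity.

Claim: sin(2x) = 2sin(x).
Test a specific point where both sides are defined: x = -π/4.
LHS = sin(2x) ≈ -1.0000
RHS = 2sin(x) ≈ -1.4142
Since -1.0000 ≠ -1.4142, the equation fails at this point, so it cannot hold for every real x for which both sides are defined.
The correct double-angle formula is sin(2x) = 2sin(x)cos(x).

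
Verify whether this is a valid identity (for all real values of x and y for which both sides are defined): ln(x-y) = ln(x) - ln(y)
Claim: ln(x-y) = ln(x) - ln(y).
Test a specific point where both sides are defined: x = 1, y = 1/2.
LHS = ln(x-y) ≈ -0.6931
RHS = ln(x) - ln(y) ≈ 0.6931
Since -0.6931 ≠ 0.6931, the equation fails at this point, so it cannot hold for all real values of x and y for which both sides are defined.
ln(x) - ln(y) = ln(x/y), not ln(x-y).

Conclusion: No, this is NOT an identity.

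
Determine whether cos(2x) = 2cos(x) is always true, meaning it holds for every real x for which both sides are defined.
Claim: cos(2x) = 2cos(x).
Test a specific point where both sides are defined: x = -π/6.
LHS = cos(2x) ≈ 0.5000
RHS = 2cos(x) ≈ 1.7321
Since 0.5000 ≠ 1.7321, the equation fails at this point, so it cannot hold for every real x for which both sides are defined.
The correct double-angle formula is cos(2x) = cos²x - sin²x.

Conclusion: No, this is NOT an identity.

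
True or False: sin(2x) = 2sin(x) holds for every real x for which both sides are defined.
Claim: sin(2x) = 2sin(x).
Test a specific point where both sides are defined: x = π/4.
LHS = sin(2x) ≈ 1.0000
RHS = 2sin(x) ≈ 1.4142
Since 1.0000 ≠ 1.4142, the equation fails at this point, so it cannot hold for every real x for which both sides are defined.
The correct double-angle formula is sin(2x) = 2sin(x)cos(x).

Conclusion: False.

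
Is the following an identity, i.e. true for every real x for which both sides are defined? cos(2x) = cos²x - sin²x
Yes, this is an identity.

Claim: cos(2x) = cos²x - sin²x.
Reasoning: Put y = x in the addition formula cos(x+y) = cos(x)cos(y) - sin(x)sin(y): cos(2x) = cos²x - sin²x.
So the two sides agree for every real x for which both sides are defined.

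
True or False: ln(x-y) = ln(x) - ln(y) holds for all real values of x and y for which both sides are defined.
False.

Claim: ln(x-y) = ln(x) - ln(y).
Test a specific point where both sides are defined: x = 5, y = 4.
LHS = ln(x-y) ≈ 0.0000
RHS = ln(x) - ln(y) ≈ 0.2231
Since 0.0000 ≠ 0.2231, the equation fails at this point, so it cannot hold for all real values of x and y for which both sides are defined.
ln(x) - ln(y) = ln(x/y), not ln(x-y).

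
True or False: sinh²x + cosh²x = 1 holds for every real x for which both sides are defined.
Claim: sinh²x + cosh²x = 1.
Test a specific point where both sides are defined: x = -3.
LHS = sinh²x + cosh²x ≈ 201.7156
RHS = 1 ≈ 1.0000
Since 201.7156 ≠ 1.0000, the equation fails at this point, so it cannot hold for every real x for which both sides are defined.
The correct hyperbolic identity is cosh²x - sinh²x = 1 (a difference); the sum sinh²x + cosh²x equals cosh(2x).

Conclusion: False.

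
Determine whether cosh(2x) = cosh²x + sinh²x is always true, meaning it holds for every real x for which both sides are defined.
Claim: cosh(2x) = cosh²x + sinh²x.
Reasoning: cosh²x = (e^(2x) + 2 + e^(-2x))/4 and sinh²x = (e^(2x) - 2 + e^(-2x))/4. Adding gives (2e^(2x) + 2e^(-2x))/4 = (e^(2x) + e^(-2x))/2 = cosh(2x).
So the two sides agree for every real x for which both sides are defined.

Conclusion: Yes, this is an identity.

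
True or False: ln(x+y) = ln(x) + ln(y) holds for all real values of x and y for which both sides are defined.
False.

Claim: ln(x+y) = ln(x) + ln(y).
Test a specific point where both sides are defined: x = 2, y = 5.
LHS = ln(x+y) ≈ 1.9459
RHS = ln(x) + ln(y) ≈ 2.3026
Since 1.9459 ≠ 2.3026, the equation fails at this point, so it cannot hold for all real values of x and y for which both sides are defined.
ln(x) + ln(y) = ln(xy), not ln(x+y).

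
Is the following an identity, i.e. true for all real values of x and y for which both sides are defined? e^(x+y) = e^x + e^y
No, this is NOT an identity.

Claim: e^(x+y) = e^x + e^y.
Test a specific point where both sides are defined: x = 3, y = 1/2.
LHS = e^(x+y) ≈ 33.1155
RHS = e^x + e^y ≈ 21.7343
Since 33.1155 ≠ 21.7343, the equation fails at this point, so it cannot hold for all real values of x and y for which both sides are defined.
The correct rule is e^(x+y) = e^x · e^y (a product, not a sum).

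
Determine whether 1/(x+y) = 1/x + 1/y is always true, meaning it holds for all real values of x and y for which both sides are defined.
No, this is NOT an identity.

Claim: 1/(x+y) = 1/x + 1/y.
Test a specific point where both sides are defined: x = -2, y = 1/2.
LHS = 1/(x+y) ≈ -0.6667
RHS = 1/x + 1/y ≈ 1.5000
Since -0.6667 ≠ 1.5000, the equation fails at this point, so it cannot hold for all real values of x and y for which both sides are defined.
1/x + 1/y = (x+y)/(xy), which is not 1/(x+y).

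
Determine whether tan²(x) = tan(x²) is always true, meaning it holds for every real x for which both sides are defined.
No, this is NOT an identity.

Claim: tan²(x) = tan(x²).
Test a specific point where both sides are defined: x = 3π/4.
LHS = tan²(x) ≈ 1.0000
RHS = tan(x²) ≈ -0.8977
Since 1.0000 ≠ -0.8977, the equation fails at this point, so it cannot hold for every real x for which both sides are defined.
tan²(x) means (tan x)², squaring the output; tan(x²) squares the input. These are different functions.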